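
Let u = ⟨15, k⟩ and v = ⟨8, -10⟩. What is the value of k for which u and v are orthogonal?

12

u · v = 15·8 + k·(-10) = 120 - 10k
Set equal to 0: -10k = -120, so k = 12.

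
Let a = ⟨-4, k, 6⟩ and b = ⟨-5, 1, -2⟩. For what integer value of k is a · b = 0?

-8

a · b = (-4)·(-5) + k·1 + 6·(-2) = 8 + 1k
Set equal to 0: 1k = -8, so k = -8.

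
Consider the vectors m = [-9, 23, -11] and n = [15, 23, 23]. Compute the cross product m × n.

(782, 42, -552)

i: 23·23 - (-11)·23 = 529 - (-253) = 782
j: (-11)·15 - (-9)·23 = -165 - (-207) = 42
k: (-9)·23 - 23·15 = -207 - 345 = -552
m × n = (782, 42, -552)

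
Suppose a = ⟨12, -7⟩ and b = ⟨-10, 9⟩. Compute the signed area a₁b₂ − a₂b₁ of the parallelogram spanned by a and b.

38

12·9 - (-7)·(-10) = 108 - 70 = 38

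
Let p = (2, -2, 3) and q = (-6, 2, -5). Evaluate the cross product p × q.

i: (-2)·(-5) - 3·2 = 10 - 6 = 4
j: 3·(-6) - 2·(-5) = -18 - (-10) = -8
k: 2·2 - (-2)·(-6) = 4 - 12 = -8
p × q = (4, -8, -8)

(4, -8, -8)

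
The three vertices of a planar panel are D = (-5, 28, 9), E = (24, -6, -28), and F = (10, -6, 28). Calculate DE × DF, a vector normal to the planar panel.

DE = (29, -34, -37)
DF = (15, -34, 19)
i: (-34)·19 - (-37)·(-34) = -646 - 1258 = -1904
j: (-37)·15 - 29·19 = -555 - 551 = -1106
k: 29·(-34) - (-34)·15 = -986 - (-510) = -476
DE × DF = (-1904, -1106, -476)

(-1904, -1106, -476)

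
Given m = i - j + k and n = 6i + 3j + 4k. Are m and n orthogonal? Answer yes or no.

m · n = 1·6 + (-1)·3 + 1·4 = 6 - 3 + 4 = 7
Nonzero, so the vectors are not orthogonal.

no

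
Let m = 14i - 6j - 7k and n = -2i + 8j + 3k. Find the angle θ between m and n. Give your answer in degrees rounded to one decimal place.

m · n = 14·(-2) + (-6)·8 + (-7)·3 = -28 - 48 - 21 = -97
|m|² = 196 + 36 + 49 = 281,  |m| = √281 ≈ 16.763055
|n|² = 4 + 64 + 9 = 77,  |n| = √77 ≈ 8.774964
cos θ = -97 / (16.763055 · 8.774964) ≈ -0.65944
θ = arccos(-0.65944) ≈ 131.3°

131.3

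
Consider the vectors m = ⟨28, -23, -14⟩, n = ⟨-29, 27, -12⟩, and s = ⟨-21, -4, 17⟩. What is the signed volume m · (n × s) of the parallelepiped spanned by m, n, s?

-15189

n × s:
i: 27·17 - (-12)·(-4) = 459 - 48 = 411
j: (-12)·(-21) - (-29)·17 = 252 - (-493) = 745
k: (-29)·(-4) - 27·(-21) = 116 - (-567) = 683
n × s = (411, 745, 683)
m · (n × s) = 28·411 + (-23)·745 + (-14)·683 = 11508 - 17135 - 9562 = -15189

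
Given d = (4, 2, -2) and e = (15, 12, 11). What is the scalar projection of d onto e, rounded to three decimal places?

d · e = 4·15 + 2·12 + (-2)·11 = 60 + 24 - 22 = 62
|e| = √(225 + 144 + 121) = √490 ≈ 22.1359
comp_e d = 62 / √490 ≈ 2.801

2.801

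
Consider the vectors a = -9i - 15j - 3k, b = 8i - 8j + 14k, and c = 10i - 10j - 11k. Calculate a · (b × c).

-5472

b × c:
i: (-8)·(-11) - 14·(-10) = 88 - (-140) = 228
j: 14·10 - 8·(-11) = 140 - (-88) = 228
k: 8·(-10) - (-8)·10 = -80 - (-80) = 0
b × c = (228, 228, 0)
a · (b × c) = (-9)·228 + (-15)·228 + (-3)·0 = -2052 - 3420 + 0 = -5472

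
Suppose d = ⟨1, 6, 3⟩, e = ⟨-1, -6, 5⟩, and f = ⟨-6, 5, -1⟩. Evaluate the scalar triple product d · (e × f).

e × f:
i: (-6)·(-1) - 5·5 = 6 - 25 = -19
j: 5·(-6) - (-1)·(-1) = -30 - 1 = -31
k: (-1)·5 - (-6)·(-6) = -5 - 36 = -41
e × f = (-19, -31, -41)
d · (e × f) = 1·(-19) + 6·(-31) + 3·(-41) = -19 - 186 - 123 = -328

-328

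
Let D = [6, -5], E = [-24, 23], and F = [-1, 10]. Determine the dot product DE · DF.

630

DE = E − D = (-30, 28)
DF = F − D = (-7, 15)
DE · DF = (-30)·(-7) + 28·15 = 210 + 420 = 630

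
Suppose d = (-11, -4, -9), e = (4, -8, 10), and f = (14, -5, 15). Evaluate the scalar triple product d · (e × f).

e × f:
i: (-8)·15 - 10·(-5) = -120 - (-50) = -70
j: 10·14 - 4·15 = 140 - 60 = 80
k: 4·(-5) - (-8)·14 = -20 - (-112) = 92
e × f = (-70, 80, 92)
d · (e × f) = (-11)·(-70) + (-4)·80 + (-9)·92 = 770 - 320 - 828 = -378

-378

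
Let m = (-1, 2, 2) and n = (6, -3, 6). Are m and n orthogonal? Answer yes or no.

m · n = (-1)·6 + 2·(-3) + 2·6 = -6 - 6 + 12 = 0
Zero, so the vectors are orthogonal.

yes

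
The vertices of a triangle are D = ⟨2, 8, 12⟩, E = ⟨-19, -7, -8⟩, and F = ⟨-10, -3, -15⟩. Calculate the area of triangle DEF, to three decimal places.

189.575

DE = (-21, -15, -20),  DF = (-12, -11, -27)
i: (-15)·(-27) - (-20)·(-11) = 405 - 220 = 185
j: (-20)·(-12) - (-21)·(-27) = 240 - 567 = -327
k: (-21)·(-11) - (-15)·(-12) = 231 - 180 = 51
DE × DF = (185, -327, 51)
|DE × DF| = √143755 ≈ 379.1504
area = ½ · 379.1504 ≈ 189.575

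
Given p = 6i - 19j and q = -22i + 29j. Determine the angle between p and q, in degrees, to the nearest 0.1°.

160.3

p · q = 6·(-22) + (-19)·29 = -132 - 551 = -683
|p|² = 36 + 361 = 397,  |p| = √397 ≈ 19.924859
|q|² = 484 + 841 = 1325,  |q| = √1325 ≈ 36.400549
cos θ = -683 / (19.924859 · 36.400549) ≈ -0.94171
θ = arccos(-0.94171) ≈ 160.3°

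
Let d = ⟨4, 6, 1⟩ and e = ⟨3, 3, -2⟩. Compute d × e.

(-15, 11, -6)

i: 6·(-2) - 1·3 = -12 - 3 = -15
j: 1·3 - 4·(-2) = 3 - (-8) = 11
k: 4·3 - 6·3 = 12 - 18 = -6
d × e = (-15, 11, -6)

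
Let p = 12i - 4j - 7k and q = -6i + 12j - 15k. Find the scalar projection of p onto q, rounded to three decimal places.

-0.745

p · q = 12·(-6) + (-4)·12 + (-7)·(-15) = -72 - 48 + 105 = -15
|q| = √(36 + 144 + 225) = √405 ≈ 20.1246
comp_q p = -15 / √405 ≈ -0.745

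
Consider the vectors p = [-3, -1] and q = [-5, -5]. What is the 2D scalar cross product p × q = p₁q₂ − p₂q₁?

10

(-3)·(-5) - (-1)·(-5) = 15 - 5 = 10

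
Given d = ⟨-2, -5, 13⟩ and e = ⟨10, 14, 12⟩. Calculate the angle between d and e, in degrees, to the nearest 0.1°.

d · e = (-2)·10 + (-5)·14 + 13·12 = -20 - 70 + 156 = 66
|d|² = 4 + 25 + 169 = 198,  |d| = √198 ≈ 14.071247
|e|² = 100 + 196 + 144 = 440,  |e| = √440 ≈ 20.976177
cos θ = 66 / (14.071247 · 20.976177) ≈ 0.22361
θ = arccos(0.22361) ≈ 77.1°

77.1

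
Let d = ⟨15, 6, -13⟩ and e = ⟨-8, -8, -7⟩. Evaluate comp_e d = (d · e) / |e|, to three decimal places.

-5.788

d · e = 15·(-8) + 6·(-8) + (-13)·(-7) = -120 - 48 + 91 = -77
|e| = √(64 + 64 + 49) = √177 ≈ 13.3041
comp_e d = -77 / √177 ≈ -5.788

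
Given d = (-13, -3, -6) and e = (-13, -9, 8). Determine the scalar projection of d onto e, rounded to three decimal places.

d · e = (-13)·(-13) + (-3)·(-9) + (-6)·8 = 169 + 27 - 48 = 148
|e| = √(169 + 81 + 64) = √314 ≈ 17.7200
comp_e d = 148 / √314 ≈ 8.352

8.352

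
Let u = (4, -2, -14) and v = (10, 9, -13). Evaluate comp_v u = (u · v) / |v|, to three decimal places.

u · v = 4·10 + (-2)·9 + (-14)·(-13) = 40 - 18 + 182 = 204
|v| = √(100 + 81 + 169) = √350 ≈ 18.7083
comp_v u = 204 / √350 ≈ 10.904

10.904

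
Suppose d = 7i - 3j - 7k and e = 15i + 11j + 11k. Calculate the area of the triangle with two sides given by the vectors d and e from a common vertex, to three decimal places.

i: (-3)·11 - (-7)·11 = -33 - (-77) = 44
j: (-7)·15 - 7·11 = -105 - 77 = -182
k: 7·11 - (-3)·15 = 77 - (-45) = 122
d × e = (44, -182, 122)
|d × e| = √(44² + (-182)² + 122²) = √49944 ≈ 223.4815
area = ½ · 223.4815 ≈ 111.741

111.741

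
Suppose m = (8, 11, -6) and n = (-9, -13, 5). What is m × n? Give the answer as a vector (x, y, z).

i: 11·5 - (-6)·(-13) = 55 - 78 = -23
j: (-6)·(-9) - 8·5 = 54 - 40 = 14
k: 8·(-13) - 11·(-9) = -104 - (-99) = -5
m × n = (-23, 14, -5)

(-23, 14, -5)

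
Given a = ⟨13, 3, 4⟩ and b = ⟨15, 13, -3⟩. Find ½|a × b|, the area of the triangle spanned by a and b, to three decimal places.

84.997

i: 3·(-3) - 4·13 = -9 - 52 = -61
j: 4·15 - 13·(-3) = 60 - (-39) = 99
k: 13·13 - 3·15 = 169 - 45 = 124
a × b = (-61, 99, 124)
|a × b| = √((-61)² + 99² + 124²) = √28898 ≈ 169.9941
area = ½ · 169.9941 ≈ 84.997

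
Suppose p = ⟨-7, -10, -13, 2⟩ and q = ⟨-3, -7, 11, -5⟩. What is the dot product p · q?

p · q = (-7)·(-3) + (-10)·(-7) + (-13)·11 + 2·(-5) = 21 + 70 - 143 - 10 = -62

-62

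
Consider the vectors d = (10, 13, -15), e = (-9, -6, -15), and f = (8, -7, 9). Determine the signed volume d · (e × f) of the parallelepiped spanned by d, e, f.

-3762

e × f:
i: (-6)·9 - (-15)·(-7) = -54 - 105 = -159
j: (-15)·8 - (-9)·9 = -120 - (-81) = -39
k: (-9)·(-7) - (-6)·8 = 63 - (-48) = 111
e × f = (-159, -39, 111)
d · (e × f) = 10·(-159) + 13·(-39) + (-15)·111 = -1590 - 507 - 1665 = -3762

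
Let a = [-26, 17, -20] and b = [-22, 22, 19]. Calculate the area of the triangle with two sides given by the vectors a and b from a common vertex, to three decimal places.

611.091

i: 17·19 - (-20)·22 = 323 - (-440) = 763
j: (-20)·(-22) - (-26)·19 = 440 - (-494) = 934
k: (-26)·22 - 17·(-22) = -572 - (-374) = -198
a × b = (763, 934, -198)
|a × b| = √(763² + 934² + (-198)²) = √1493729 ≈ 1222.1821
area = ½ · 1222.1821 ≈ 611.091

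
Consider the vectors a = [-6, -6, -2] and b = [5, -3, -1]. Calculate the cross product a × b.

i: (-6)·(-1) - (-2)·(-3) = 6 - 6 = 0
j: (-2)·5 - (-6)·(-1) = -10 - 6 = -16
k: (-6)·(-3) - (-6)·5 = 18 - (-30) = 48
a × b = (0, -16, 48)

(0, -16, 48)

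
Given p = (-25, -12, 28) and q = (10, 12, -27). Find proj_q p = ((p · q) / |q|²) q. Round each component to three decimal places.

p · q = (-25)·10 + (-12)·12 + 28·(-27) = -250 - 144 - 756 = -1150
|q|² = 100 + 144 + 729 = 973
proj_q p = (-1150/973) · (10, 12, -27) ≈ (-11.819, -14.183, 31.912)

(-11.819, -14.183, 31.912)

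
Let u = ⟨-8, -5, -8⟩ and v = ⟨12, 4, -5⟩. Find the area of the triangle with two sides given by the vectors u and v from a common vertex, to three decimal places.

i: (-5)·(-5) - (-8)·4 = 25 - (-32) = 57
j: (-8)·12 - (-8)·(-5) = -96 - 40 = -136
k: (-8)·4 - (-5)·12 = -32 - (-60) = 28
u × v = (57, -136, 28)
|u × v| = √(57² + (-136)² + 28²) = √22529 ≈ 150.0966
area = ½ · 150.0966 ≈ 75.048

75.048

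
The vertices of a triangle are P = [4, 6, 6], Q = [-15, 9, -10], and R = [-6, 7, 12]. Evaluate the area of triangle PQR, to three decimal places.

138.160

PQ = (-19, 3, -16),  PR = (-10, 1, 6)
i: 3·6 - (-16)·1 = 18 - (-16) = 34
j: (-16)·(-10) - (-19)·6 = 160 - (-114) = 274
k: (-19)·1 - 3·(-10) = -19 - (-30) = 11
PQ × PR = (34, 274, 11)
|PQ × PR| = √76353 ≈ 276.3205
area = ½ · 276.3205 ≈ 138.160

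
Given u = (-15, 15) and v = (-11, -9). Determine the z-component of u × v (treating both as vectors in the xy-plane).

(-15)·(-9) - 15·(-11) = 135 - (-165) = 300

300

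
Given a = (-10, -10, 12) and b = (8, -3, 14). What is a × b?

(-104, 236, 110)

i: (-10)·14 - 12·(-3) = -140 - (-36) = -104
j: 12·8 - (-10)·14 = 96 - (-140) = 236
k: (-10)·(-3) - (-10)·8 = 30 - (-80) = 110
a × b = (-104, 236, 110)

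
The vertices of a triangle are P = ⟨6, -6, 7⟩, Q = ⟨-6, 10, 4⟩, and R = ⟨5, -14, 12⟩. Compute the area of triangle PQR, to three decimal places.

PQ = (-12, 16, -3),  PR = (-1, -8, 5)
i: 16·5 - (-3)·(-8) = 80 - 24 = 56
j: (-3)·(-1) - (-12)·5 = 3 - (-60) = 63
k: (-12)·(-8) - 16·(-1) = 96 - (-16) = 112
PQ × PR = (56, 63, 112)
|PQ × PR| = √19649 ≈ 140.1749
area = ½ · 140.1749 ≈ 70.087

70.087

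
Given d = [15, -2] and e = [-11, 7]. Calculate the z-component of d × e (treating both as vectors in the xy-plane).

15·7 - (-2)·(-11) = 105 - 22 = 83

83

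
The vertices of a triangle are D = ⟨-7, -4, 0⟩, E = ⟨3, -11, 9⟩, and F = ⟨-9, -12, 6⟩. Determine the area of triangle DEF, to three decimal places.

DE = (10, -7, 9),  DF = (-2, -8, 6)
i: (-7)·6 - 9·(-8) = -42 - (-72) = 30
j: 9·(-2) - 10·6 = -18 - 60 = -78
k: 10·(-8) - (-7)·(-2) = -80 - 14 = -94
DE × DF = (30, -78, -94)
|DE × DF| = √15820 ≈ 125.7776
area = ½ · 125.7776 ≈ 62.889

62.889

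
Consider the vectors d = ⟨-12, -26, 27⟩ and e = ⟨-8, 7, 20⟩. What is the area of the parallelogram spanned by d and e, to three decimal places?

767.151

i: (-26)·20 - 27·7 = -520 - 189 = -709
j: 27·(-8) - (-12)·20 = -216 - (-240) = 24
k: (-12)·7 - (-26)·(-8) = -84 - 208 = -292
d × e = (-709, 24, -292)
|d × e| = √((-709)² + 24² + (-292)²) = √588521 ≈ 767.1512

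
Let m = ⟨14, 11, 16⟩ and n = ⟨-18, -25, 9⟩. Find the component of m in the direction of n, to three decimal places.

-11.934

m · n = 14·(-18) + 11·(-25) + 16·9 = -252 - 275 + 144 = -383
|n| = √(324 + 625 + 81) = √1030 ≈ 32.0936
comp_n m = -383 / √1030 ≈ -11.934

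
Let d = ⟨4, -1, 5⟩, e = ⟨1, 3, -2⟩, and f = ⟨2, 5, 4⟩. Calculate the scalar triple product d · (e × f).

e × f:
i: 3·4 - (-2)·5 = 12 - (-10) = 22
j: (-2)·2 - 1·4 = -4 - 4 = -8
k: 1·5 - 3·2 = 5 - 6 = -1
e × f = (22, -8, -1)
d · (e × f) = 4·22 + (-1)·(-8) + 5·(-1) = 88 + 8 - 5 = 91

91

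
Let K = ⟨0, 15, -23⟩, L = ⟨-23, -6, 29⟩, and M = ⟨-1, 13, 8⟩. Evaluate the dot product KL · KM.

1677

KL = L − K = (-23, -21, 52)
KM = M − K = (-1, -2, 31)
KL · KM = (-23)·(-1) + (-21)·(-2) + 52·31 = 23 + 42 + 1612 = 1677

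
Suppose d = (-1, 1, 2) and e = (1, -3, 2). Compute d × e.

i: 1·2 - 2·(-3) = 2 - (-6) = 8
j: 2·1 - (-1)·2 = 2 - (-2) = 4
k: (-1)·(-3) - 1·1 = 3 - 1 = 2
d × e = (8, 4, 2)

(8, 4, 2)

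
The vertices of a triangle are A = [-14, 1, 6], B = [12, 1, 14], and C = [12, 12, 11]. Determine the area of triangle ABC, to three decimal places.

154.616

AB = (26, 0, 8),  AC = (26, 11, 5)
i: 0·5 - 8·11 = 0 - 88 = -88
j: 8·26 - 26·5 = 208 - 130 = 78
k: 26·11 - 0·26 = 286 - 0 = 286
AB × AC = (-88, 78, 286)
|AB × AC| = √95624 ≈ 309.2313
area = ½ · 309.2313 ≈ 154.616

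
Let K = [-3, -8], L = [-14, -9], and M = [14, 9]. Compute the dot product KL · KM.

-204

KL = L − K = (-11, -1)
KM = M − K = (17, 17)
KL · KM = (-11)·17 + (-1)·17 = -187 - 17 = -204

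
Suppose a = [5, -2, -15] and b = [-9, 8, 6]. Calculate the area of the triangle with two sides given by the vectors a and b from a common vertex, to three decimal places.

i: (-2)·6 - (-15)·8 = -12 - (-120) = 108
j: (-15)·(-9) - 5·6 = 135 - 30 = 105
k: 5·8 - (-2)·(-9) = 40 - 18 = 22
a × b = (108, 105, 22)
|a × b| = √(108² + 105² + 22²) = √23173 ≈ 152.2268
area = ½ · 152.2268 ≈ 76.113

76.113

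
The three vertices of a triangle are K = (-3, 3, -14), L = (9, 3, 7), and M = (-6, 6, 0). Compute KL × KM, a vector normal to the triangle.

KL = (12, 0, 21)
KM = (-3, 3, 14)
i: 0·14 - 21·3 = 0 - 63 = -63
j: 21·(-3) - 12·14 = -63 - 168 = -231
k: 12·3 - 0·(-3) = 36 - 0 = 36
KL × KM = (-63, -231, 36)

(-63, -231, 36)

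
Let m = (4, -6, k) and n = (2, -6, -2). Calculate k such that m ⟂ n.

22

m · n = 4·2 + (-6)·(-6) + k·(-2) = 44 - 2k
Set equal to 0: -2k = -44, so k = 22.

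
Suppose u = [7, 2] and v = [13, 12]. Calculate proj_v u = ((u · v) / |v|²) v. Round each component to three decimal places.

u · v = 7·13 + 2·12 = 91 + 24 = 115
|v|² = 169 + 144 = 313
proj_v u = (115/313) · (13, 12) ≈ (4.776, 4.409)

(4.776, 4.409)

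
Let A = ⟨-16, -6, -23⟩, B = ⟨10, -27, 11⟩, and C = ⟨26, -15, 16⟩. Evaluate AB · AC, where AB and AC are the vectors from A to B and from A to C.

2607

AB = B − A = (26, -21, 34)
AC = C − A = (42, -9, 39)
AB · AC = 26·42 + (-21)·(-9) + 34·39 = 1092 + 189 + 1326 = 2607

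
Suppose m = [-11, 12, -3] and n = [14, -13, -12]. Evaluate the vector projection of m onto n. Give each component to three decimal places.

(-7.536, 6.998, 6.460)

m · n = (-11)·14 + 12·(-13) + (-3)·(-12) = -154 - 156 + 36 = -274
|n|² = 196 + 169 + 144 = 509
proj_n m = (-274/509) · (14, -13, -12) ≈ (-7.536, 6.998, 6.460)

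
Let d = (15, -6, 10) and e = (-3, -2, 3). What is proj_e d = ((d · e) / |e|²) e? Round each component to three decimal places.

d · e = 15·(-3) + (-6)·(-2) + 10·3 = -45 + 12 + 30 = -3
|e|² = 9 + 4 + 9 = 22
proj_e d = (-3/22) · (-3, -2, 3) ≈ (0.409, 0.273, -0.409)

(0.409, 0.273, -0.409)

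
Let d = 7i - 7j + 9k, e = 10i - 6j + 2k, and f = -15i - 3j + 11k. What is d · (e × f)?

-520

e × f:
i: (-6)·11 - 2·(-3) = -66 - (-6) = -60
j: 2·(-15) - 10·11 = -30 - 110 = -140
k: 10·(-3) - (-6)·(-15) = -30 - 90 = -120
e × f = (-60, -140, -120)
d · (e × f) = 7·(-60) + (-7)·(-140) + 9·(-120) = -420 + 980 - 1080 = -520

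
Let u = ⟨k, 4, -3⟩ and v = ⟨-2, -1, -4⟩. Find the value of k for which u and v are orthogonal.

u · v = k·(-2) + 4·(-1) + (-3)·(-4) = 8 - 2k
Set equal to 0: -2k = -8, so k = 4.

4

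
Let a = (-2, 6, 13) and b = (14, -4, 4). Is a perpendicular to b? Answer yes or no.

a · b = (-2)·14 + 6·(-4) + 13·4 = -28 - 24 + 52 = 0
Zero, so the vectors are orthogonal.

yes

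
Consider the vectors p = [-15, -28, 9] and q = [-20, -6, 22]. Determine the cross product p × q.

i: (-28)·22 - 9·(-6) = -616 - (-54) = -562
j: 9·(-20) - (-15)·22 = -180 - (-330) = 150
k: (-15)·(-6) - (-28)·(-20) = 90 - 560 = -470
p × q = (-562, 150, -470)

(-562, 150, -470)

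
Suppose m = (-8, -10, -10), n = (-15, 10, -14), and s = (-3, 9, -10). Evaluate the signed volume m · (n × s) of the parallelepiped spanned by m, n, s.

1922

n × s:
i: 10·(-10) - (-14)·9 = -100 - (-126) = 26
j: (-14)·(-3) - (-15)·(-10) = 42 - 150 = -108
k: (-15)·9 - 10·(-3) = -135 - (-30) = -105
n × s = (26, -108, -105)
m · (n × s) = (-8)·26 + (-10)·(-108) + (-10)·(-105) = -208 + 1080 + 1050 = 1922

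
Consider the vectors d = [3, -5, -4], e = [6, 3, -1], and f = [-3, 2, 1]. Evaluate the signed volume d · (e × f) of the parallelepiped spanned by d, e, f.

-54

e × f:
i: 3·1 - (-1)·2 = 3 - (-2) = 5
j: (-1)·(-3) - 6·1 = 3 - 6 = -3
k: 6·2 - 3·(-3) = 12 - (-9) = 21
e × f = (5, -3, 21)
d · (e × f) = 3·5 + (-5)·(-3) + (-4)·21 = 15 + 15 - 84 = -54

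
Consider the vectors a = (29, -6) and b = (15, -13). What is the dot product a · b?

513

a · b = 29·15 + (-6)·(-13) = 435 + 78 = 513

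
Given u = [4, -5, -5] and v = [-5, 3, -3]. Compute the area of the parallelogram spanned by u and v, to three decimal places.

49.376

i: (-5)·(-3) - (-5)·3 = 15 - (-15) = 30
j: (-5)·(-5) - 4·(-3) = 25 - (-12) = 37
k: 4·3 - (-5)·(-5) = 12 - 25 = -13
u × v = (30, 37, -13)
|u × v| = √(30² + 37² + (-13)²) = √2438 ≈ 49.3761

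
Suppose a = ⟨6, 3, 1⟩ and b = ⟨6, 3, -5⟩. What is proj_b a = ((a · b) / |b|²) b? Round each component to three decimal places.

a · b = 6·6 + 3·3 + 1·(-5) = 36 + 9 - 5 = 40
|b|² = 36 + 9 + 25 = 70
proj_b a = (40/70) · (6, 3, -5) ≈ (3.429, 1.714, -2.857)

(3.429, 1.714, -2.857)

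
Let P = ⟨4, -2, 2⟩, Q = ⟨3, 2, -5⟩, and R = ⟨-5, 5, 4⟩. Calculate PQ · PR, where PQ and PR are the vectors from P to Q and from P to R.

23

PQ = Q − P = (-1, 4, -7)
PR = R − P = (-9, 7, 2)
PQ · PR = (-1)·(-9) + 4·7 + (-7)·2 = 9 + 28 - 14 = 23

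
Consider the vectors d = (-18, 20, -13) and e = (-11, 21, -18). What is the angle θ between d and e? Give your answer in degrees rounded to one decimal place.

d · e = (-18)·(-11) + 20·21 + (-13)·(-18) = 198 + 420 + 234 = 852
|d|² = 324 + 400 + 169 = 893,  |d| = √893 ≈ 29.883106
|e|² = 121 + 441 + 324 = 886,  |e| = √886 ≈ 29.765752
cos θ = 852 / (29.883106 · 29.765752) ≈ 0.95785
θ = arccos(0.95785) ≈ 16.7°

16.7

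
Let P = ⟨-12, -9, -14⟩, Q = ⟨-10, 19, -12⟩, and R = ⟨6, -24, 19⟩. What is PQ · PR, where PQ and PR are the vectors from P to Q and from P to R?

PQ = Q − P = (2, 28, 2)
PR = R − P = (18, -15, 33)
PQ · PR = 2·18 + 28·(-15) + 2·33 = 36 - 420 + 66 = -318

-318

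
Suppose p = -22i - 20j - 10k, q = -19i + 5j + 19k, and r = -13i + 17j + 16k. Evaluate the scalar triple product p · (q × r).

q × r:
i: 5·16 - 19·17 = 80 - 323 = -243
j: 19·(-13) - (-19)·16 = -247 - (-304) = 57
k: (-19)·17 - 5·(-13) = -323 - (-65) = -258
q × r = (-243, 57, -258)
p · (q × r) = (-22)·(-243) + (-20)·57 + (-10)·(-258) = 5346 - 1140 + 2580 = 6786

6786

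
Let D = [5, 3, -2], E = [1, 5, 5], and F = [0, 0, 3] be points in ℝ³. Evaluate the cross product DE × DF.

(31, -15, 22)

DE = (-4, 2, 7)
DF = (-5, -3, 5)
i: 2·5 - 7·(-3) = 10 - (-21) = 31
j: 7·(-5) - (-4)·5 = -35 - (-20) = -15
k: (-4)·(-3) - 2·(-5) = 12 - (-10) = 22
DE × DF = (31, -15, 22)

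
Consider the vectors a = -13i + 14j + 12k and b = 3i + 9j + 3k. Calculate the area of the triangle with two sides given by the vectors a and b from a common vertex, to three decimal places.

93.891

i: 14·3 - 12·9 = 42 - 108 = -66
j: 12·3 - (-13)·3 = 36 - (-39) = 75
k: (-13)·9 - 14·3 = -117 - 42 = -159
a × b = (-66, 75, -159)
|a × b| = √((-66)² + 75² + (-159)²) = √35262 ≈ 187.7818
area = ½ · 187.7818 ≈ 93.891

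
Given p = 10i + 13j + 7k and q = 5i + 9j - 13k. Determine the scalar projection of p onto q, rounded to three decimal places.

4.583

p · q = 10·5 + 13·9 + 7·(-13) = 50 + 117 - 91 = 76
|q| = √(25 + 81 + 169) = √275 ≈ 16.5831
comp_q p = 76 / √275 ≈ 4.583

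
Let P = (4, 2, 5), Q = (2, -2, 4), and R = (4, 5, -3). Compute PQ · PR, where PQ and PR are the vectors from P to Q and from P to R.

PQ = Q − P = (-2, -4, -1)
PR = R − P = (0, 3, -8)
PQ · PR = (-2)·0 + (-4)·3 + (-1)·(-8) = 0 - 12 + 8 = -4

-4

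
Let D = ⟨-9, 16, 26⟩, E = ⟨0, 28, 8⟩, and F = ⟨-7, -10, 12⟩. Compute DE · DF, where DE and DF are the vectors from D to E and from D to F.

-42

DE = E − D = (9, 12, -18)
DF = F − D = (2, -26, -14)
DE · DF = 9·2 + 12·(-26) + (-18)·(-14) = 18 - 312 + 252 = -42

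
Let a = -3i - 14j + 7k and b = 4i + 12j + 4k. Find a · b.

-152

a · b = (-3)·4 + (-14)·12 + 7·4 = -12 - 168 + 28 = -152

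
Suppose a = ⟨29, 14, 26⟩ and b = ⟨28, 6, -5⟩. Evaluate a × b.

(-226, 873, -218)

i: 14·(-5) - 26·6 = -70 - 156 = -226
j: 26·28 - 29·(-5) = 728 - (-145) = 873
k: 29·6 - 14·28 = 174 - 392 = -218
a × b = (-226, 873, -218)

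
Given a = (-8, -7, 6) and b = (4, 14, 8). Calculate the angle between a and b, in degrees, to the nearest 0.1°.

a · b = (-8)·4 + (-7)·14 + 6·8 = -32 - 98 + 48 = -82
|a|² = 64 + 49 + 36 = 149,  |a| = √149 ≈ 12.206556
|b|² = 16 + 196 + 64 = 276,  |b| = √276 ≈ 16.613248
cos θ = -82 / (12.206556 · 16.613248) ≈ -0.40436
θ = arccos(-0.40436) ≈ 113.9°

113.9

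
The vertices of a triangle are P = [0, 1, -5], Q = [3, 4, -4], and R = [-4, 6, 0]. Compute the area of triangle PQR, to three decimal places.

17.248

PQ = (3, 3, 1),  PR = (-4, 5, 5)
i: 3·5 - 1·5 = 15 - 5 = 10
j: 1·(-4) - 3·5 = -4 - 15 = -19
k: 3·5 - 3·(-4) = 15 - (-12) = 27
PQ × PR = (10, -19, 27)
|PQ × PR| = √1190 ≈ 34.4964
area = ½ · 34.4964 ≈ 17.248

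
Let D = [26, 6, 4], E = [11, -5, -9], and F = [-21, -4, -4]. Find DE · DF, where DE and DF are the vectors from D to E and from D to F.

DE = E − D = (-15, -11, -13)
DF = F − D = (-47, -10, -8)
DE · DF = (-15)·(-47) + (-11)·(-10) + (-13)·(-8) = 705 + 110 + 104 = 919

919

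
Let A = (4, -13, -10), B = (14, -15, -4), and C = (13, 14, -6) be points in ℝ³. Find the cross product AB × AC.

(-170, 14, 288)

AB = (10, -2, 6)
AC = (9, 27, 4)
i: (-2)·4 - 6·27 = -8 - 162 = -170
j: 6·9 - 10·4 = 54 - 40 = 14
k: 10·27 - (-2)·9 = 270 - (-18) = 288
AB × AC = (-170, 14, 288)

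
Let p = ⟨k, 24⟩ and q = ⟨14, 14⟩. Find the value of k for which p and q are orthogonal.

p · q = k·14 + 24·14 = 336 + 14k
Set equal to 0: 14k = -336, so k = -24.

-24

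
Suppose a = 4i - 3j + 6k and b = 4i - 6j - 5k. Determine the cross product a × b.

(51, 44, -12)

i: (-3)·(-5) - 6·(-6) = 15 - (-36) = 51
j: 6·4 - 4·(-5) = 24 - (-20) = 44
k: 4·(-6) - (-3)·4 = -24 - (-12) = -12
a × b = (51, 44, -12)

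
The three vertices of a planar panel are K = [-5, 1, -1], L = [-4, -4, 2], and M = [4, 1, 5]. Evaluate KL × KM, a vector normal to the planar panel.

(-30, 21, 45)

KL = (1, -5, 3)
KM = (9, 0, 6)
i: (-5)·6 - 3·0 = -30 - 0 = -30
j: 3·9 - 1·6 = 27 - 6 = 21
k: 1·0 - (-5)·9 = 0 - (-45) = 45
KL × KM = (-30, 21, 45)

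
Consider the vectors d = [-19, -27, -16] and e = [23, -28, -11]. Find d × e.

(-151, -577, 1153)

i: (-27)·(-11) - (-16)·(-28) = 297 - 448 = -151
j: (-16)·23 - (-19)·(-11) = -368 - 209 = -577
k: (-19)·(-28) - (-27)·23 = 532 - (-621) = 1153
d × e = (-151, -577, 1153)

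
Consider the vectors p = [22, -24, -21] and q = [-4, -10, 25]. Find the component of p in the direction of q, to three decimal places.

p · q = 22·(-4) + (-24)·(-10) + (-21)·25 = -88 + 240 - 525 = -373
|q| = √(16 + 100 + 625) = √741 ≈ 27.2213
comp_q p = -373 / √741 ≈ -13.702

-13.702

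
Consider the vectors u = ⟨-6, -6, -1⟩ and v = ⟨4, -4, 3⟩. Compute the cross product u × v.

(-22, 14, 48)

i: (-6)·3 - (-1)·(-4) = -18 - 4 = -22
j: (-1)·4 - (-6)·3 = -4 - (-18) = 14
k: (-6)·(-4) - (-6)·4 = 24 - (-24) = 48
u × v = (-22, 14, 48)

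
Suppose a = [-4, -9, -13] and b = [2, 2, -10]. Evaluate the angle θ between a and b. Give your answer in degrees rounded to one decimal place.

a · b = (-4)·2 + (-9)·2 + (-13)·(-10) = -8 - 18 + 130 = 104
|a|² = 16 + 81 + 169 = 266,  |a| = √266 ≈ 16.309506
|b|² = 4 + 4 + 100 = 108,  |b| = √108 ≈ 10.392305
cos θ = 104 / (16.309506 · 10.392305) ≈ 0.61359
θ = arccos(0.61359) ≈ 52.2°

52.2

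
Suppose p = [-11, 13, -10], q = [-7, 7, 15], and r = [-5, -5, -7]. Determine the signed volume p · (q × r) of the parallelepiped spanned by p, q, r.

q × r:
i: 7·(-7) - 15·(-5) = -49 - (-75) = 26
j: 15·(-5) - (-7)·(-7) = -75 - 49 = -124
k: (-7)·(-5) - 7·(-5) = 35 - (-35) = 70
q × r = (26, -124, 70)
p · (q × r) = (-11)·26 + 13·(-124) + (-10)·70 = -286 - 1612 - 700 = -2598

-2598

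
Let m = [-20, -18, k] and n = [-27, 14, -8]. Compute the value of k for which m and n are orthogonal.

36

m · n = (-20)·(-27) + (-18)·14 + k·(-8) = 288 - 8k
Set equal to 0: -8k = -288, so k = 36.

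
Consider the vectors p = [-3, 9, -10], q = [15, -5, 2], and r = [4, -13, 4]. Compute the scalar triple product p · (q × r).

q × r:
i: (-5)·4 - 2·(-13) = -20 - (-26) = 6
j: 2·4 - 15·4 = 8 - 60 = -52
k: 15·(-13) - (-5)·4 = -195 - (-20) = -175
q × r = (6, -52, -175)
p · (q × r) = (-3)·6 + 9·(-52) + (-10)·(-175) = -18 - 468 + 1750 = 1264

1264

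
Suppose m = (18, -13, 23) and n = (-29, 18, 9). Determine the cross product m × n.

(-531, -829, -53)

i: (-13)·9 - 23·18 = -117 - 414 = -531
j: 23·(-29) - 18·9 = -667 - 162 = -829
k: 18·18 - (-13)·(-29) = 324 - 377 = -53
m × n = (-531, -829, -53)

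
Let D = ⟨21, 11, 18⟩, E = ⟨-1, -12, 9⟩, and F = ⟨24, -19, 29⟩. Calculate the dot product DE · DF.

525

DE = E − D = (-22, -23, -9)
DF = F − D = (3, -30, 11)
DE · DF = (-22)·3 + (-23)·(-30) + (-9)·11 = -66 + 690 - 99 = 525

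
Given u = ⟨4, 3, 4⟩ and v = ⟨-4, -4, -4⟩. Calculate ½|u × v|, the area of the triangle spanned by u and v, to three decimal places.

2.828

i: 3·(-4) - 4·(-4) = -12 - (-16) = 4
j: 4·(-4) - 4·(-4) = -16 - (-16) = 0
k: 4·(-4) - 3·(-4) = -16 - (-12) = -4
u × v = (4, 0, -4)
|u × v| = √(4² + 0² + (-4)²) = √32 ≈ 5.6569
area = ½ · 5.6569 ≈ 2.828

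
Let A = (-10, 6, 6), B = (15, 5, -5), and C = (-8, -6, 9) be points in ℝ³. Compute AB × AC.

(-135, -97, -298)

AB = (25, -1, -11)
AC = (2, -12, 3)
i: (-1)·3 - (-11)·(-12) = -3 - 132 = -135
j: (-11)·2 - 25·3 = -22 - 75 = -97
k: 25·(-12) - (-1)·2 = -300 - (-2) = -298
AB × AC = (-135, -97, -298)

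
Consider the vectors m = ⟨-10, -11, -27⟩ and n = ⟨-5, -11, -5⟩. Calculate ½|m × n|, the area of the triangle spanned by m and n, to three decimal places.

131.162

i: (-11)·(-5) - (-27)·(-11) = 55 - 297 = -242
j: (-27)·(-5) - (-10)·(-5) = 135 - 50 = 85
k: (-10)·(-11) - (-11)·(-5) = 110 - 55 = 55
m × n = (-242, 85, 55)
|m × n| = √((-242)² + 85² + 55²) = √68814 ≈ 262.3242
area = ½ · 262.3242 ≈ 131.162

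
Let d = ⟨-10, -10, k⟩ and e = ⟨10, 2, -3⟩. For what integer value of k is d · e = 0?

-40

d · e = (-10)·10 + (-10)·2 + k·(-3) = -120 - 3k
Set equal to 0: -3k = 120, so k = -40.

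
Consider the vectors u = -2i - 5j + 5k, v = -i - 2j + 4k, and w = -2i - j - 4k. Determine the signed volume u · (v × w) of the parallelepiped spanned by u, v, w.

21

v × w:
i: (-2)·(-4) - 4·(-1) = 8 - (-4) = 12
j: 4·(-2) - (-1)·(-4) = -8 - 4 = -12
k: (-1)·(-1) - (-2)·(-2) = 1 - 4 = -3
v × w = (12, -12, -3)
u · (v × w) = (-2)·12 + (-5)·(-12) + 5·(-3) = -24 + 60 - 15 = 21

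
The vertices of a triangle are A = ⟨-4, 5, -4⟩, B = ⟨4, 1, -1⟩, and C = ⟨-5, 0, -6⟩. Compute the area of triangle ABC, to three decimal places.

25.661

AB = (8, -4, 3),  AC = (-1, -5, -2)
i: (-4)·(-2) - 3·(-5) = 8 - (-15) = 23
j: 3·(-1) - 8·(-2) = -3 - (-16) = 13
k: 8·(-5) - (-4)·(-1) = -40 - 4 = -44
AB × AC = (23, 13, -44)
|AB × AC| = √2634 ≈ 51.3225
area = ½ · 51.3225 ≈ 25.661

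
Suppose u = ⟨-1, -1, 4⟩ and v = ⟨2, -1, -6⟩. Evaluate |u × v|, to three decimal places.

10.630

i: (-1)·(-6) - 4·(-1) = 6 - (-4) = 10
j: 4·2 - (-1)·(-6) = 8 - 6 = 2
k: (-1)·(-1) - (-1)·2 = 1 - (-2) = 3
u × v = (10, 2, 3)
|u × v| = √(10² + 2² + 3²) = √113 ≈ 10.6301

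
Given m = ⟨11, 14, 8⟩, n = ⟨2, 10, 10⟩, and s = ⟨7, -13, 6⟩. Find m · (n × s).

n × s:
i: 10·6 - 10·(-13) = 60 - (-130) = 190
j: 10·7 - 2·6 = 70 - 12 = 58
k: 2·(-13) - 10·7 = -26 - 70 = -96
n × s = (190, 58, -96)
m · (n × s) = 11·190 + 14·58 + 8·(-96) = 2090 + 812 - 768 = 2134

2134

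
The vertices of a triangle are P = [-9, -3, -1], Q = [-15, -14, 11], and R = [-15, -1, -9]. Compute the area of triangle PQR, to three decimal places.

PQ = (-6, -11, 12),  PR = (-6, 2, -8)
i: (-11)·(-8) - 12·2 = 88 - 24 = 64
j: 12·(-6) - (-6)·(-8) = -72 - 48 = -120
k: (-6)·2 - (-11)·(-6) = -12 - 66 = -78
PQ × PR = (64, -120, -78)
|PQ × PR| = √24580 ≈ 156.7801
area = ½ · 156.7801 ≈ 78.390

78.390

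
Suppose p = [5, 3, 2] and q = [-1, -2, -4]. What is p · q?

p · q = 5·(-1) + 3·(-2) + 2·(-4) = -5 - 6 - 8 = -19

-19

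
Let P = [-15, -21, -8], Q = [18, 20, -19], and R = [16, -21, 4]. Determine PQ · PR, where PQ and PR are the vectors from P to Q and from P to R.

PQ = Q − P = (33, 41, -11)
PR = R − P = (31, 0, 12)
PQ · PR = 33·31 + 41·0 + (-11)·12 = 1023 + 0 - 132 = 891

891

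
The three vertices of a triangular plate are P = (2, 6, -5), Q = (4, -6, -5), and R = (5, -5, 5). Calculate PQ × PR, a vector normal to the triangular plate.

PQ = (2, -12, 0)
PR = (3, -11, 10)
i: (-12)·10 - 0·(-11) = -120 - 0 = -120
j: 0·3 - 2·10 = 0 - 20 = -20
k: 2·(-11) - (-12)·3 = -22 - (-36) = 14
PQ × PR = (-120, -20, 14)

(-120, -20, 14)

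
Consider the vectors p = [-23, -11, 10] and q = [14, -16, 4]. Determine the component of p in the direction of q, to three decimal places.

p · q = (-23)·14 + (-11)·(-16) + 10·4 = -322 + 176 + 40 = -106
|q| = √(196 + 256 + 16) = √468 ≈ 21.6333
comp_q p = -106 / √468 ≈ -4.900

-4.900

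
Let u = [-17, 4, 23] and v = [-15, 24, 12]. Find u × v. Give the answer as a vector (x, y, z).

i: 4·12 - 23·24 = 48 - 552 = -504
j: 23·(-15) - (-17)·12 = -345 - (-204) = -141
k: (-17)·24 - 4·(-15) = -408 - (-60) = -348
u × v = (-504, -141, -348)

(-504, -141, -348)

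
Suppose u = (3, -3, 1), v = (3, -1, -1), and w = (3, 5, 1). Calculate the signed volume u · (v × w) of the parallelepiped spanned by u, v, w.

48

v × w:
i: (-1)·1 - (-1)·5 = -1 - (-5) = 4
j: (-1)·3 - 3·1 = -3 - 3 = -6
k: 3·5 - (-1)·3 = 15 - (-3) = 18
v × w = (4, -6, 18)
u · (v × w) = 3·4 + (-3)·(-6) + 1·18 = 12 + 18 + 18 = 48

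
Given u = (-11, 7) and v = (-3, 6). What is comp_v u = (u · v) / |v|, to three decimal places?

11.180

u · v = (-11)·(-3) + 7·6 = 33 + 42 = 75
|v| = √(9 + 36) = √45 ≈ 6.7082
comp_v u = 75 / √45 ≈ 11.180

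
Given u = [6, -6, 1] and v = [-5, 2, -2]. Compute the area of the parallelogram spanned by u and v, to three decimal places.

i: (-6)·(-2) - 1·2 = 12 - 2 = 10
j: 1·(-5) - 6·(-2) = -5 - (-12) = 7
k: 6·2 - (-6)·(-5) = 12 - 30 = -18
u × v = (10, 7, -18)
|u × v| = √(10² + 7² + (-18)²) = √473 ≈ 21.7486

21.749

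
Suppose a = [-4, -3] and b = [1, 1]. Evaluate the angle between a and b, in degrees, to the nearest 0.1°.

171.9

a · b = (-4)·1 + (-3)·1 = -4 - 3 = -7
|a|² = 16 + 9 = 25,  |a| = √25 ≈ 5.000000
|b|² = 1 + 1 = 2,  |b| = √2 ≈ 1.414214
cos θ = -7 / (5.000000 · 1.414214) ≈ -0.98995
θ = arccos(-0.98995) ≈ 171.9°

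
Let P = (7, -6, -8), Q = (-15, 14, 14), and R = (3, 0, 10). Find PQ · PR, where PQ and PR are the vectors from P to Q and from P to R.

PQ = Q − P = (-22, 20, 22)
PR = R − P = (-4, 6, 18)
PQ · PR = (-22)·(-4) + 20·6 + 22·18 = 88 + 120 + 396 = 604

604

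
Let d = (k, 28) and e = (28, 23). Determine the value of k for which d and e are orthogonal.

-23

d · e = k·28 + 28·23 = 644 + 28k
Set equal to 0: 28k = -644, so k = -23.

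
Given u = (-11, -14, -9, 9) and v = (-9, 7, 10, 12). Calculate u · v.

u · v = (-11)·(-9) + (-14)·7 + (-9)·10 + 9·12 = 99 - 98 - 90 + 108 = 19

19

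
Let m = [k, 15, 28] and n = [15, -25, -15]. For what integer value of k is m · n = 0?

m · n = k·15 + 15·(-25) + 28·(-15) = -795 + 15k
Set equal to 0: 15k = 795, so k = 53.

53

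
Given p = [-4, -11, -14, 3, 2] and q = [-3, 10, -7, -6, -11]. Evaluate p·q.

p · q = (-4)·(-3) + (-11)·10 + (-14)·(-7) + 3·(-6) + 2·(-11) = 12 - 110 + 98 - 18 - 22 = -40

-40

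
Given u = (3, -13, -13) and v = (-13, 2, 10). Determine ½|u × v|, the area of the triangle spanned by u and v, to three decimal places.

i: (-13)·10 - (-13)·2 = -130 - (-26) = -104
j: (-13)·(-13) - 3·10 = 169 - 30 = 139
k: 3·2 - (-13)·(-13) = 6 - 169 = -163
u × v = (-104, 139, -163)
|u × v| = √((-104)² + 139² + (-163)²) = √56706 ≈ 238.1302
area = ½ · 238.1302 ≈ 119.065

119.065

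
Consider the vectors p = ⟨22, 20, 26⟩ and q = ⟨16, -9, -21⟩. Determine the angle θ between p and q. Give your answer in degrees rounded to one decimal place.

p · q = 22·16 + 20·(-9) + 26·(-21) = 352 - 180 - 546 = -374
|p|² = 484 + 400 + 676 = 1560,  |p| = √1560 ≈ 39.496835
|q|² = 256 + 81 + 441 = 778,  |q| = √778 ≈ 27.892651
cos θ = -374 / (39.496835 · 27.892651) ≈ -0.33948
θ = arccos(-0.33948) ≈ 109.8°

109.8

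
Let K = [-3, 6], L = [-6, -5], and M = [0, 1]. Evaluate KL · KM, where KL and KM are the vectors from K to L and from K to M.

KL = L − K = (-3, -11)
KM = M − K = (3, -5)
KL · KM = (-3)·3 + (-11)·(-5) = -9 + 55 = 46

46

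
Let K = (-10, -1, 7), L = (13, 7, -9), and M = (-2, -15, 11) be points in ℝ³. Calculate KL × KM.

(-192, -220, -386)

KL = (23, 8, -16)
KM = (8, -14, 4)
i: 8·4 - (-16)·(-14) = 32 - 224 = -192
j: (-16)·8 - 23·4 = -128 - 92 = -220
k: 23·(-14) - 8·8 = -322 - 64 = -386
KL × KM = (-192, -220, -386)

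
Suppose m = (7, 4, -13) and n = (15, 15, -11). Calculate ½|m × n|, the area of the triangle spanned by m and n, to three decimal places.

98.425

i: 4·(-11) - (-13)·15 = -44 - (-195) = 151
j: (-13)·15 - 7·(-11) = -195 - (-77) = -118
k: 7·15 - 4·15 = 105 - 60 = 45
m × n = (151, -118, 45)
|m × n| = √(151² + (-118)² + 45²) = √38750 ≈ 196.8502
area = ½ · 196.8502 ≈ 98.425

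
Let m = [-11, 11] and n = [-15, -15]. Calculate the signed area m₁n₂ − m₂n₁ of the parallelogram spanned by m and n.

(-11)·(-15) - 11·(-15) = 165 - (-165) = 330

330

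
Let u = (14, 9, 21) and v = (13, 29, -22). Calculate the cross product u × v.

(-807, 581, 289)

i: 9·(-22) - 21·29 = -198 - 609 = -807
j: 21·13 - 14·(-22) = 273 - (-308) = 581
k: 14·29 - 9·13 = 406 - 117 = 289
u × v = (-807, 581, 289)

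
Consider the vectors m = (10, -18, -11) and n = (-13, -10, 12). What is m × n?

(-326, 23, -334)

i: (-18)·12 - (-11)·(-10) = -216 - 110 = -326
j: (-11)·(-13) - 10·12 = 143 - 120 = 23
k: 10·(-10) - (-18)·(-13) = -100 - 234 = -334
m × n = (-326, 23, -334)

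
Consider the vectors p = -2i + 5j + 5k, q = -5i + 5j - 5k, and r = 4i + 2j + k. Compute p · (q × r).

q × r:
i: 5·1 - (-5)·2 = 5 - (-10) = 15
j: (-5)·4 - (-5)·1 = -20 - (-5) = -15
k: (-5)·2 - 5·4 = -10 - 20 = -30
q × r = (15, -15, -30)
p · (q × r) = (-2)·15 + 5·(-15) + 5·(-30) = -30 - 75 - 150 = -255

-255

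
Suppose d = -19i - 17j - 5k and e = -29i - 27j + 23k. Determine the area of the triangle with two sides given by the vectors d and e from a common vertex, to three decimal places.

392.365

i: (-17)·23 - (-5)·(-27) = -391 - 135 = -526
j: (-5)·(-29) - (-19)·23 = 145 - (-437) = 582
k: (-19)·(-27) - (-17)·(-29) = 513 - 493 = 20
d × e = (-526, 582, 20)
|d × e| = √((-526)² + 582² + 20²) = √615800 ≈ 784.7293
area = ½ · 784.7293 ≈ 392.365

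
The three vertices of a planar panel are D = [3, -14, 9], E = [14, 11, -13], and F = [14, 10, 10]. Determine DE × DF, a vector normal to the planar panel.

DE = (11, 25, -22)
DF = (11, 24, 1)
i: 25·1 - (-22)·24 = 25 - (-528) = 553
j: (-22)·11 - 11·1 = -242 - 11 = -253
k: 11·24 - 25·11 = 264 - 275 = -11
DE × DF = (553, -253, -11)

(553, -253, -11)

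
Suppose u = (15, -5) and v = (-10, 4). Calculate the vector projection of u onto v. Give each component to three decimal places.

u · v = 15·(-10) + (-5)·4 = -150 - 20 = -170
|v|² = 100 + 16 = 116
proj_v u = (-170/116) · (-10, 4) ≈ (14.655, -5.862)

(14.655, -5.862)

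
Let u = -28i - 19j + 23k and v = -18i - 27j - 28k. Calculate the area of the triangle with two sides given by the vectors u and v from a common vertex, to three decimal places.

856.739

i: (-19)·(-28) - 23·(-27) = 532 - (-621) = 1153
j: 23·(-18) - (-28)·(-28) = -414 - 784 = -1198
k: (-28)·(-27) - (-19)·(-18) = 756 - 342 = 414
u × v = (1153, -1198, 414)
|u × v| = √(1153² + (-1198)² + 414²) = √2936009 ≈ 1713.4786
area = ½ · 1713.4786 ≈ 856.739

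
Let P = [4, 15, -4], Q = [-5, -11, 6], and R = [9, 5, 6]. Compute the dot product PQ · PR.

315

PQ = Q − P = (-9, -26, 10)
PR = R − P = (5, -10, 10)
PQ · PR = (-9)·5 + (-26)·(-10) + 10·10 = -45 + 260 + 100 = 315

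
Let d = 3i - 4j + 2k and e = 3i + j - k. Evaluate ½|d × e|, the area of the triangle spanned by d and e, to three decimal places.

8.803

i: (-4)·(-1) - 2·1 = 4 - 2 = 2
j: 2·3 - 3·(-1) = 6 - (-3) = 9
k: 3·1 - (-4)·3 = 3 - (-12) = 15
d × e = (2, 9, 15)
|d × e| = √(2² + 9² + 15²) = √310 ≈ 17.6068
area = ½ · 17.6068 ≈ 8.803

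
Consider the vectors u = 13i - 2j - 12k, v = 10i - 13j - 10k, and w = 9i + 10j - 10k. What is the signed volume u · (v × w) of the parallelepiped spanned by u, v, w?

v × w:
i: (-13)·(-10) - (-10)·10 = 130 - (-100) = 230
j: (-10)·9 - 10·(-10) = -90 - (-100) = 10
k: 10·10 - (-13)·9 = 100 - (-117) = 217
v × w = (230, 10, 217)
u · (v × w) = 13·230 + (-2)·10 + (-12)·217 = 2990 - 20 - 2604 = 366

366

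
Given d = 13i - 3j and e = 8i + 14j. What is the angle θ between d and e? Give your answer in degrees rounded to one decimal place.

73.2

d · e = 13·8 + (-3)·14 = 104 - 42 = 62
|d|² = 169 + 9 = 178,  |d| = √178 ≈ 13.341664
|e|² = 64 + 196 = 260,  |e| = √260 ≈ 16.124515
cos θ = 62 / (13.341664 · 16.124515) ≈ 0.28820
θ = arccos(0.28820) ≈ 73.2°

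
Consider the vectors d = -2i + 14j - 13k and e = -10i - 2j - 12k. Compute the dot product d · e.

148

d · e = (-2)·(-10) + 14·(-2) + (-13)·(-12) = 20 - 28 + 156 = 148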